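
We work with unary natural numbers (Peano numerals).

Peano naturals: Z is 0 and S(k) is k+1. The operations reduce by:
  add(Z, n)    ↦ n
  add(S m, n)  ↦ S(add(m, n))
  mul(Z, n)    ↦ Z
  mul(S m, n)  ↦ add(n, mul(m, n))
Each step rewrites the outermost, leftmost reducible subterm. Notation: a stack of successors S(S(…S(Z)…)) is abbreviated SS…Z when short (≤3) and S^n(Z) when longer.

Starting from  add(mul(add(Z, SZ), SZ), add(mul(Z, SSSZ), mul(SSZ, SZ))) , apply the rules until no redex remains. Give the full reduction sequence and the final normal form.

  start: add(mul(add(Z, SZ), SZ), add(mul(Z, SSSZ), mul(SSZ, SZ)))
  step 1: add(mul(SZ, SZ), add(mul(Z, SSSZ), mul(SSZ, SZ)))
  step 2: add(add(SZ, mul(Z, SZ)), add(mul(Z, SSSZ), mul(SSZ, SZ)))
  step 3: add(S(add(Z, mul(Z, SZ))), add(mul(Z, SSSZ), mul(SSZ, SZ)))
  step 4: S(add(add(Z, mul(Z, SZ)), add(mul(Z, SSSZ), mul(SSZ, SZ))))
  step 5: S(add(mul(Z, SZ), add(mul(Z, SSSZ), mul(SSZ, SZ))))
  step 6: S(add(Z, add(mul(Z, SSSZ), mul(SSZ, SZ))))
  step 7: S(add(mul(Z, SSSZ), mul(SSZ, SZ)))
  step 8: S(add(Z, mul(SSZ, SZ)))
  step 9: S(mul(SSZ, SZ))
  step 10: S(add(SZ, mul(SZ, SZ)))
  step 11: S(S(add(Z, mul(SZ, SZ))))
  step 12: S(S(mul(SZ, SZ)))
  step 13: S(S(add(SZ, mul(Z, SZ))))
  step 14: S(S(S(add(Z, mul(Z, SZ)))))
  step 15: S(S(S(mul(Z, SZ))))
  step 16: SSSZ

Answer: normal form = SSSZ  (in 16 steps)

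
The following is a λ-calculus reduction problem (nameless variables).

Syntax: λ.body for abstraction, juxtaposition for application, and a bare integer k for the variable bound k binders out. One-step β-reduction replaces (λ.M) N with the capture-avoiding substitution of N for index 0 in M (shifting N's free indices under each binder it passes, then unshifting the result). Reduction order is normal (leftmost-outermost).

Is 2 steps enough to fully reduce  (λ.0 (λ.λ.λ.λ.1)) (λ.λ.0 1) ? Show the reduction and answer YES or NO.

Answer: YES — reaches normal form λ.0 (λ.λ.λ.λ.1) in 2 ≤ 2 steps

Reduction:
  start: (λ.0 (λ.λ.λ.λ.1)) (λ.λ.0 1)
  →1  (λ.λ.0 1) (λ.λ.λ.λ.1)
  →2  λ.0 (λ.λ.λ.λ.1)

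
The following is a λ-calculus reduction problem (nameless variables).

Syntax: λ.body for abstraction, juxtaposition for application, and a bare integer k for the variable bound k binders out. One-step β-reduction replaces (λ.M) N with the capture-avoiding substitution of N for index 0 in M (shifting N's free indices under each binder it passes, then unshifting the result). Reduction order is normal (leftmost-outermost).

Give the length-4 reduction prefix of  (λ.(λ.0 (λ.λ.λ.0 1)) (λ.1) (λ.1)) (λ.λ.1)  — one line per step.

Answer: after 4 steps: λ.λ.λ.λ.1

Derivation:
  start: (λ.(λ.0 (λ.λ.λ.0 1)) (λ.1) (λ.1)) (λ.λ.1)
  [1] (λ.0 (λ.λ.λ.0 1)) (λ.λ.λ.1) (λ.λ.λ.1)
  [2] (λ.λ.λ.1) (λ.λ.λ.0 1) (λ.λ.λ.1)
  [3] (λ.λ.1) (λ.λ.λ.1)
  [4] λ.λ.λ.λ.1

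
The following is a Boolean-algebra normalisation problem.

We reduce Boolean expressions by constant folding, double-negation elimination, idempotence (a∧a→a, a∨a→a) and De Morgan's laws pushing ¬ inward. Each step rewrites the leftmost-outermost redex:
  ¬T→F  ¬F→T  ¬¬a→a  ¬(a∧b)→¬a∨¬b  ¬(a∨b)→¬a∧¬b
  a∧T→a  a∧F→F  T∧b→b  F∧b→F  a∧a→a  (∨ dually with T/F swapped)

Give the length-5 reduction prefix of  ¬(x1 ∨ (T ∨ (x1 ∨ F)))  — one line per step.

Answer: after 5 steps: F

Working:
  start: ¬(x1 ∨ (T ∨ (x1 ∨ F)))
  [1] ¬x1 ∧ ¬(T ∨ (x1 ∨ F))
  [2] ¬x1 ∧ (¬T ∧ ¬(x1 ∨ F))
  [3] ¬x1 ∧ (F ∧ ¬(x1 ∨ F))
  [4] ¬x1 ∧ F
  [5] F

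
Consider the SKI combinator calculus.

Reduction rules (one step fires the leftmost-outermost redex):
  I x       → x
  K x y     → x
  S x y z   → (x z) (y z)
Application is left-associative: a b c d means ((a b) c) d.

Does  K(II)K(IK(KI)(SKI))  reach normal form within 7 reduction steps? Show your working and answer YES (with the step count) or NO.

Answer: YES — reaches normal form KI in 5 ≤ 7 steps

Derivation:
  start: K(II)K(IK(KI)(SKI))
  step 1: II(IK(KI)(SKI))
  step 2: I(IK(KI)(SKI))
  step 3: IK(KI)(SKI)
  step 4: K(KI)(SKI)
  step 5: KI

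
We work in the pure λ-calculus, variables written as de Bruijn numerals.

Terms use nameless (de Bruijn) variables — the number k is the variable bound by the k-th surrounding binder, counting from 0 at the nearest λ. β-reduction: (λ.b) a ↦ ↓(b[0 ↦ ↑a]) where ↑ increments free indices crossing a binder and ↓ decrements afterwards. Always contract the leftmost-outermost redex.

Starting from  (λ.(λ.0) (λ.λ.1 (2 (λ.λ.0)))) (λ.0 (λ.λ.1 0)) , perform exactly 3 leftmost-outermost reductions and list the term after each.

  start: (λ.(λ.0) (λ.λ.1 (2 (λ.λ.0)))) (λ.0 (λ.λ.1 0))
  →1  (λ.0) (λ.λ.1 ((λ.0 (λ.λ.1 0)) (λ.λ.0)))
  →2  λ.λ.1 ((λ.0 (λ.λ.1 0)) (λ.λ.0))
  →3  λ.λ.1 ((λ.λ.0) (λ.λ.1 0))

Answer: after 3 steps: λ.λ.1 ((λ.λ.0) (λ.λ.1 0))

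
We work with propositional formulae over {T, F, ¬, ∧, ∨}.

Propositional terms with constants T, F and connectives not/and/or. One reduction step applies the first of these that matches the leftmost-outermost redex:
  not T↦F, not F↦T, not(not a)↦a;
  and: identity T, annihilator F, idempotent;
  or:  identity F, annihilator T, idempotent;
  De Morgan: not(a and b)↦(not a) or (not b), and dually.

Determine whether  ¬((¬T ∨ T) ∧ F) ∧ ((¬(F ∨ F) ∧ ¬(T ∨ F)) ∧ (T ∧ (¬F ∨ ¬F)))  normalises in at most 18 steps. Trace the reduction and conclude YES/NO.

Answer: YES — reaches normal form F in 16 ≤ 18 steps

Working:
  start: ¬((¬T ∨ T) ∧ F) ∧ ((¬(F ∨ F) ∧ ¬(T ∨ F)) ∧ (T ∧ (¬F ∨ ¬F)))
  →1  (¬(¬T ∨ T) ∨ ¬F) ∧ ((¬(F ∨ F) ∧ ¬(T ∨ F)) ∧ (T ∧ (¬F ∨ ¬F)))
  →2  ((¬¬T ∧ ¬T) ∨ ¬F) ∧ ((¬(F ∨ F) ∧ ¬(T ∨ F)) ∧ (T ∧ (¬F ∨ ¬F)))
  →3  ((T ∧ ¬T) ∨ ¬F) ∧ ((¬(F ∨ F) ∧ ¬(T ∨ F)) ∧ (T ∧ (¬F ∨ ¬F)))
  →4  (¬T ∨ ¬F) ∧ ((¬(F ∨ F) ∧ ¬(T ∨ F)) ∧ (T ∧ (¬F ∨ ¬F)))
  →5  (F ∨ ¬F) ∧ ((¬(F ∨ F) ∧ ¬(T ∨ F)) ∧ (T ∧ (¬F ∨ ¬F)))
  →6  ¬F ∧ ((¬(F ∨ F) ∧ ¬(T ∨ F)) ∧ (T ∧ (¬F ∨ ¬F)))
  →7  T ∧ ((¬(F ∨ F) ∧ ¬(T ∨ F)) ∧ (T ∧ (¬F ∨ ¬F)))
  →8  (¬(F ∨ F) ∧ ¬(T ∨ F)) ∧ (T ∧ (¬F ∨ ¬F))
  →9  ((¬F ∧ ¬F) ∧ ¬(T ∨ F)) ∧ (T ∧ (¬F ∨ ¬F))
  →10  (¬F ∧ ¬(T ∨ F)) ∧ (T ∧ (¬F ∨ ¬F))
  →11  (T ∧ ¬(T ∨ F)) ∧ (T ∧ (¬F ∨ ¬F))
  →12  ¬(T ∨ F) ∧ (T ∧ (¬F ∨ ¬F))
  →13  (¬T ∧ ¬F) ∧ (T ∧ (¬F ∨ ¬F))
  →14  (F ∧ ¬F) ∧ (T ∧ (¬F ∨ ¬F))
  →15  F ∧ (T ∧ (¬F ∨ ¬F))
  →16  F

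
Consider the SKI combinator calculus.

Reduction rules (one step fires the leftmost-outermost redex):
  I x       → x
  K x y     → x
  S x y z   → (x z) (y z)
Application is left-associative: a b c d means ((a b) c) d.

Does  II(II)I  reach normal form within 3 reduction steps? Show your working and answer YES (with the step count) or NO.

Answer: NO — after 3 steps the term is II, not yet normal

Derivation:
  start: II(II)I
  [1] I(II)I
  [2] III
  [3] II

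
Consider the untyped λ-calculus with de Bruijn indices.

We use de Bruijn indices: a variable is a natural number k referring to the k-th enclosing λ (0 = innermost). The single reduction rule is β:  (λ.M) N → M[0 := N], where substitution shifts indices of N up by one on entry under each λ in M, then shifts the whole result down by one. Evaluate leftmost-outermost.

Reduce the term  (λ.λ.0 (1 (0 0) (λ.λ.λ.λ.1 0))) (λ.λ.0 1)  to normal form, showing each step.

  start: (λ.λ.0 (1 (0 0) (λ.λ.λ.λ.1 0))) (λ.λ.0 1)
  [1] λ.0 ((λ.λ.0 1) (0 0) (λ.λ.λ.λ.1 0))
  [2] λ.0 ((λ.0 (1 1)) (λ.λ.λ.λ.1 0))
  [3] λ.0 ((λ.λ.λ.λ.1 0) (0 0))
  [4] λ.0 (λ.λ.λ.1 0)

Answer: normal form = λ.0 (λ.λ.λ.1 0)  (in 4 steps)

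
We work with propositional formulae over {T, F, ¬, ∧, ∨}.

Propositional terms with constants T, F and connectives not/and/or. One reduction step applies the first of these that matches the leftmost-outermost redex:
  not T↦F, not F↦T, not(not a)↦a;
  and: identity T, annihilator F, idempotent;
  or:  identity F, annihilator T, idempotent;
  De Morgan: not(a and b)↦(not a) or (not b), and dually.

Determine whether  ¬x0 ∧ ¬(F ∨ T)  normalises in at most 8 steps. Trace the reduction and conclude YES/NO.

Answer: YES — reaches normal form F in 5 ≤ 8 steps

Reduction:
  start: ¬x0 ∧ ¬(F ∨ T)
  [1] ¬x0 ∧ (¬F ∧ ¬T)
  [2] ¬x0 ∧ (T ∧ ¬T)
  [3] ¬x0 ∧ ¬T
  [4] ¬x0 ∧ F
  [5] F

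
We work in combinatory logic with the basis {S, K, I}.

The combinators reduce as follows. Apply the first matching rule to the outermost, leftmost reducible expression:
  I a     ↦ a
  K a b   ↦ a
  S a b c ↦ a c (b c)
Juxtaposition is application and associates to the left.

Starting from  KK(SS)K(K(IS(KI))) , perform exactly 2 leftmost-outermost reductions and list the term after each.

  start: KK(SS)K(K(IS(KI)))
  step 1: KK(K(IS(KI)))
  step 2: K

Answer: after 2 steps: K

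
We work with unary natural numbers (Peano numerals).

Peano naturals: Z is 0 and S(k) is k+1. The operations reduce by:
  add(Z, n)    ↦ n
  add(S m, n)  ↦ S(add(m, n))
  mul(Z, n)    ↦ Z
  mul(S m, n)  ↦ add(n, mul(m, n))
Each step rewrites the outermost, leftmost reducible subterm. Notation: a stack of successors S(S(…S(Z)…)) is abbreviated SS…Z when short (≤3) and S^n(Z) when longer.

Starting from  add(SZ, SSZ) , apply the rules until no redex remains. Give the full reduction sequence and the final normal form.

Answer: normal form = SSSZ  (in 2 steps)

Working:
  start: add(SZ, SSZ)
  step 1: S(add(Z, SSZ))
  step 2: SSSZ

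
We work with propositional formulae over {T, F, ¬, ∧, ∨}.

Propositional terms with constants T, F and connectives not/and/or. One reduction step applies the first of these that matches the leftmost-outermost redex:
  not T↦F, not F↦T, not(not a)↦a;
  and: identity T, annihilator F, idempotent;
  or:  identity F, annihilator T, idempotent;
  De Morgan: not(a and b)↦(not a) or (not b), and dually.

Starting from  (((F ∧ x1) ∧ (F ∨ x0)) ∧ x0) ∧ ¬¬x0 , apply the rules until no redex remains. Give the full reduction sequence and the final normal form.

  start: (((F ∧ x1) ∧ (F ∨ x0)) ∧ x0) ∧ ¬¬x0
  step 1: ((F ∧ (F ∨ x0)) ∧ x0) ∧ ¬¬x0
  step 2: (F ∧ x0) ∧ ¬¬x0
  step 3: F ∧ ¬¬x0
  step 4: F

Answer: normal form = F  (in 4 steps)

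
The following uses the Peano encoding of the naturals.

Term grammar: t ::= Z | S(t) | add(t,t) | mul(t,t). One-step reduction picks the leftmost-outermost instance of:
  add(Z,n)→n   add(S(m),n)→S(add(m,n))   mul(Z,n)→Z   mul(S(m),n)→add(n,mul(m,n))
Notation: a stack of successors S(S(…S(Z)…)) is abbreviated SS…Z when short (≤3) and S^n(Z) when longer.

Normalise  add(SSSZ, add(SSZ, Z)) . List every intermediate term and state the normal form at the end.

  start: add(SSSZ, add(SSZ, Z))
  →1  S(add(SSZ, add(SSZ, Z)))
  →2  S(S(add(SZ, add(SSZ, Z))))
  →3  S(S(S(add(Z, add(SSZ, Z)))))
  →4  S(S(S(add(SSZ, Z))))
  →5  S(S(S(S(add(SZ, Z)))))
  →6  S(S(S(S(S(add(Z, Z))))))
  →7  S^5(Z)

Answer: normal form = S^5(Z)  (in 7 steps)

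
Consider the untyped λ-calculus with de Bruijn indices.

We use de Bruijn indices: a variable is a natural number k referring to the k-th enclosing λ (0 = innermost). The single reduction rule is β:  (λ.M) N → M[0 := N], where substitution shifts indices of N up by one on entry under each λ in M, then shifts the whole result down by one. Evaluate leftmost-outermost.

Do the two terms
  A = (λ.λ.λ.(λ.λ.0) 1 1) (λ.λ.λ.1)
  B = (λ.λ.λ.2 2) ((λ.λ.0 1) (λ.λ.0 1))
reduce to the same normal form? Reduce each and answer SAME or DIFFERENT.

Term A:
  start: (λ.λ.λ.(λ.λ.0) 1 1) (λ.λ.λ.1)
  [1] λ.λ.(λ.λ.0) 1 1
  [2] λ.λ.(λ.0) 1
  [3] λ.λ.1

Term B:
  start: (λ.λ.λ.2 2) ((λ.λ.0 1) (λ.λ.0 1))
  [1] λ.λ.(λ.λ.0 1) (λ.λ.0 1) ((λ.λ.0 1) (λ.λ.0 1))
  [2] λ.λ.(λ.0 (λ.λ.0 1)) ((λ.λ.0 1) (λ.λ.0 1))
  [3] λ.λ.(λ.λ.0 1) (λ.λ.0 1) (λ.λ.0 1)
  [4] λ.λ.(λ.0 (λ.λ.0 1)) (λ.λ.0 1)
  [5] λ.λ.(λ.λ.0 1) (λ.λ.0 1)
  [6] λ.λ.λ.0 (λ.λ.0 1)

Answer: DIFFERENT — A ⇓ λ.λ.1, B ⇓ λ.λ.λ.0 (λ.λ.0 1)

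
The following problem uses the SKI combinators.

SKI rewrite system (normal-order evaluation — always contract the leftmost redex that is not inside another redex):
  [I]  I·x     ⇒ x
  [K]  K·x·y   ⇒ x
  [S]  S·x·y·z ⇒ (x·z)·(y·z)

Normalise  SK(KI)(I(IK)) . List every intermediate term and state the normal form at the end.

  start: SK(KI)(I(IK))
  step 1: K(I(IK))(KI(I(IK)))
  step 2: I(IK)
  step 3: IK
  step 4: K

Answer: normal form = K  (in 4 steps)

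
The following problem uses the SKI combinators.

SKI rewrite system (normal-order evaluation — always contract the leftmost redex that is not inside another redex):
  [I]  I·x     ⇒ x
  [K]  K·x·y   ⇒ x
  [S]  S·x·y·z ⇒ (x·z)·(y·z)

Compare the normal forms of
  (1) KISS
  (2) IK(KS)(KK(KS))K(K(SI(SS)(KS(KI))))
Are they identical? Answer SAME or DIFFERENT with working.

Term A:
  start: KISS
  [1] IS
  [2] S

Term B:
  start: IK(KS)(KK(KS))K(K(SI(SS)(KS(KI))))
  [1] K(KS)(KK(KS))K(K(SI(SS)(KS(KI))))
  [2] KSK(K(SI(SS)(KS(KI))))
  [3] S(K(SI(SS)(KS(KI))))
  [4] S(K(I(KS(KI))(SS(KS(KI)))))
  [5] S(K(KS(KI)(SS(KS(KI)))))
  [6] S(K(S(SS(KS(KI)))))
  [7] S(K(S(SSS)))

Answer: DIFFERENT — A ⇓ S, B ⇓ S(K(S(SSS)))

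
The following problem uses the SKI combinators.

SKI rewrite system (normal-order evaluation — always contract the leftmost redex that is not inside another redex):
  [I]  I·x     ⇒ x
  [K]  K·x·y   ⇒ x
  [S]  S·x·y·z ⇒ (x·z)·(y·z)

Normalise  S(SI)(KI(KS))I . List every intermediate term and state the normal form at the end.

  start: S(SI)(KI(KS))I
  [1] SII(KI(KS)I)
  [2] I(KI(KS)I)(I(KI(KS)I))
  [3] KI(KS)I(I(KI(KS)I))
  [4] II(I(KI(KS)I))
  [5] I(I(KI(KS)I))
  [6] I(KI(KS)I)
  [7] KI(KS)I
  [8] II
  [9] I

Answer: normal form = I  (in 9 steps)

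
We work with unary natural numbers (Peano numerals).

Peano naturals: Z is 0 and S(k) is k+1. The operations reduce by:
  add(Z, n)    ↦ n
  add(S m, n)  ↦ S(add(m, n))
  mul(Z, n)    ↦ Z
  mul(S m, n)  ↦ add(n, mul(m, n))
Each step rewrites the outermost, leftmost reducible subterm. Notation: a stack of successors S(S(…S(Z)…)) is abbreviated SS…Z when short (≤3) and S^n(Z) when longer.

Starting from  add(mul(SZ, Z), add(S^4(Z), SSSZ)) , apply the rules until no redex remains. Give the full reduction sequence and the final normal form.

Answer: normal form = S^7(Z)  (in 9 steps)

Working:
  start: add(mul(SZ, Z), add(S^4(Z), SSSZ))
  →1  add(add(Z, mul(Z, Z)), add(S^4(Z), SSSZ))
  →2  add(mul(Z, Z), add(S^4(Z), SSSZ))
  →3  add(Z, add(S^4(Z), SSSZ))
  →4  add(S^4(Z), SSSZ)
  →5  S(add(SSSZ, SSSZ))
  →6  S(S(add(SSZ, SSSZ)))
  →7  S(S(S(add(SZ, SSSZ))))
  →8  S(S(S(S(add(Z, SSSZ)))))
  →9  S^7(Z)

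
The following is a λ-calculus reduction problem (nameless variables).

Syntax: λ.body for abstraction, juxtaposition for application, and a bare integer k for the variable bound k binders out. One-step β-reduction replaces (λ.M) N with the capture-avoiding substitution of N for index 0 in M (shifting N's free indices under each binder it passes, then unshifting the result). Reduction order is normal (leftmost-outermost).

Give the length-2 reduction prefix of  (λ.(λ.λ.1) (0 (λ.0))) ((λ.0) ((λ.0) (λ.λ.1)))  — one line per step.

  start: (λ.(λ.λ.1) (0 (λ.0))) ((λ.0) ((λ.0) (λ.λ.1)))
  →1  (λ.λ.1) ((λ.0) ((λ.0) (λ.λ.1)) (λ.0))
  →2  λ.(λ.0) ((λ.0) (λ.λ.1)) (λ.0)

Answer: after 2 steps: λ.(λ.0) ((λ.0) (λ.λ.1)) (λ.0)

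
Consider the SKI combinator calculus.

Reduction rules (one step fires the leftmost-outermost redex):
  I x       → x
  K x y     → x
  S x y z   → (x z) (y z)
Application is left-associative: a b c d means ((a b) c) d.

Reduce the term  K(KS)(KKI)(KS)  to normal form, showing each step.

Answer: normal form = S  (in 2 steps)

Reduction:
  start: K(KS)(KKI)(KS)
  →1  KS(KS)
  →2  S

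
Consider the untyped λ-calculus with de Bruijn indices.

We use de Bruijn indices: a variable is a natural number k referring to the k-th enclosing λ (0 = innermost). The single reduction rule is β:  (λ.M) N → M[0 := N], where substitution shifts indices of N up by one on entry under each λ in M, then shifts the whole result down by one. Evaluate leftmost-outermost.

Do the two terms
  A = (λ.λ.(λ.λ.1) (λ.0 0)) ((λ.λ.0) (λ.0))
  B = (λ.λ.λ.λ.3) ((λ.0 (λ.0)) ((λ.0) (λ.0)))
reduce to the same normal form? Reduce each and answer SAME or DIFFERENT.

Term A:
  start: (λ.λ.(λ.λ.1) (λ.0 0)) ((λ.λ.0) (λ.0))
  [1] λ.(λ.λ.1) (λ.0 0)
  [2] λ.λ.λ.0 0

Term B:
  start: (λ.λ.λ.λ.3) ((λ.0 (λ.0)) ((λ.0) (λ.0)))
  [1] λ.λ.λ.(λ.0 (λ.0)) ((λ.0) (λ.0))
  [2] λ.λ.λ.(λ.0) (λ.0) (λ.0)
  [3] λ.λ.λ.(λ.0) (λ.0)
  [4] λ.λ.λ.λ.0

Answer: DIFFERENT — A ⇓ λ.λ.λ.0 0, B ⇓ λ.λ.λ.λ.0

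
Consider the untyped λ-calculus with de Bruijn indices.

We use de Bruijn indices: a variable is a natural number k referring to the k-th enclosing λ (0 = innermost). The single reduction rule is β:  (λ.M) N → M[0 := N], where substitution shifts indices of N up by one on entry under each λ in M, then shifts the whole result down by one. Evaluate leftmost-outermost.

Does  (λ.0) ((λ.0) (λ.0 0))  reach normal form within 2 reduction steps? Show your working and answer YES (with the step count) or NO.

  start: (λ.0) ((λ.0) (λ.0 0))
  step 1: (λ.0) (λ.0 0)
  step 2: λ.0 0

Answer: YES — reaches normal form λ.0 0 in 2 ≤ 2 steps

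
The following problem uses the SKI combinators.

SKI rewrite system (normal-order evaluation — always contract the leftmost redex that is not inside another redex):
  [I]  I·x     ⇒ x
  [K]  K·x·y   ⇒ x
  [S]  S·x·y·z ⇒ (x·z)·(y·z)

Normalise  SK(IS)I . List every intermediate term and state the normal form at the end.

Answer: normal form = I  (in 2 steps)

Reduction:
  start: SK(IS)I
  step 1: KI(ISI)
  step 2: I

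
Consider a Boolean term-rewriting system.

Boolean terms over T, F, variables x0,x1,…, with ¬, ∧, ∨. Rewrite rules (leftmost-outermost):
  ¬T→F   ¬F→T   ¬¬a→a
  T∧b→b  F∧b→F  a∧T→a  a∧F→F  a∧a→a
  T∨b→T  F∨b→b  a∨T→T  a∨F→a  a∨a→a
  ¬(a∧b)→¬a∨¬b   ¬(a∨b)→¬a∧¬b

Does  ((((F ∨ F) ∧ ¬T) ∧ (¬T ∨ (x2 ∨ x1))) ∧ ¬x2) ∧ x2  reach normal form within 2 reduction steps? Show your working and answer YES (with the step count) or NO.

  start: ((((F ∨ F) ∧ ¬T) ∧ (¬T ∨ (x2 ∨ x1))) ∧ ¬x2) ∧ x2
  [1] (((F ∧ ¬T) ∧ (¬T ∨ (x2 ∨ x1))) ∧ ¬x2) ∧ x2
  [2] ((F ∧ (¬T ∨ (x2 ∨ x1))) ∧ ¬x2) ∧ x2

Answer: NO — after 2 steps the term is ((F ∧ (¬T ∨ (x2 ∨ x1))) ∧ ¬x2) ∧ x2, not yet normal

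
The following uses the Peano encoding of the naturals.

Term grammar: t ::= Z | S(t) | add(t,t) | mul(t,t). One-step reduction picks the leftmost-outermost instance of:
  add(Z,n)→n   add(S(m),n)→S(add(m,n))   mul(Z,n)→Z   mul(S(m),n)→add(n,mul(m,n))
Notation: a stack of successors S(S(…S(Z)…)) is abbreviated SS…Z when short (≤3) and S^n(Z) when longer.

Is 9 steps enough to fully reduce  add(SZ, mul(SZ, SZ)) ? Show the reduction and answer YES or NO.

  start: add(SZ, mul(SZ, SZ))
  [1] S(add(Z, mul(SZ, SZ)))
  [2] S(mul(SZ, SZ))
  [3] S(add(SZ, mul(Z, SZ)))
  [4] S(S(add(Z, mul(Z, SZ))))
  [5] S(S(mul(Z, SZ)))
  [6] SSZ

Answer: YES — reaches normal form SSZ in 6 ≤ 9 steps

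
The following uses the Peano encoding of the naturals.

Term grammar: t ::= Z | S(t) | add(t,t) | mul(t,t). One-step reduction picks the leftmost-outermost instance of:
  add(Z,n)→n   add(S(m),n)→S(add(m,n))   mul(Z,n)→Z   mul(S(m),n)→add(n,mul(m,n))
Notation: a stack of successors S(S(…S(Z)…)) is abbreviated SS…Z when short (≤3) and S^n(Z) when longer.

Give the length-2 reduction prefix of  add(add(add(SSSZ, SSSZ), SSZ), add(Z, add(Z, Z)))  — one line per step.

Answer: after 2 steps: add(S(add(add(SSZ, SSSZ), SSZ)), add(Z, add(Z, Z)))

Reduction:
  start: add(add(add(SSSZ, SSSZ), SSZ), add(Z, add(Z, Z)))
  step 1: add(add(S(add(SSZ, SSSZ)), SSZ), add(Z, add(Z, Z)))
  step 2: add(S(add(add(SSZ, SSSZ), SSZ)), add(Z, add(Z, Z)))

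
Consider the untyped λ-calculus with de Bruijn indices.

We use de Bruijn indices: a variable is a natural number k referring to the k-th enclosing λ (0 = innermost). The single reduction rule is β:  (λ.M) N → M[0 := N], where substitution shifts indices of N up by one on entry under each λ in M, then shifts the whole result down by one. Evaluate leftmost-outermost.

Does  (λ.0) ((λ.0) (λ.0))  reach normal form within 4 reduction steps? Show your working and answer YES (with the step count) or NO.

  start: (λ.0) ((λ.0) (λ.0))
  step 1: (λ.0) (λ.0)
  step 2: λ.0

Answer: YES — reaches normal form λ.0 in 2 ≤ 4 steps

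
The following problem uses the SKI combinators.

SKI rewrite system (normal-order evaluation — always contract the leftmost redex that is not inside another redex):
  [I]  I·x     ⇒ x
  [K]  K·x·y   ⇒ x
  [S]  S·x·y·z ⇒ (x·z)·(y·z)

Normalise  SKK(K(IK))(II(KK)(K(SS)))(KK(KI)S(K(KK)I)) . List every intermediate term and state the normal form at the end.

Answer: normal form = KS  (in 6 steps)

Working:
  start: SKK(K(IK))(II(KK)(K(SS)))(KK(KI)S(K(KK)I))
  →1  K(K(IK))(K(K(IK)))(II(KK)(K(SS)))(KK(KI)S(K(KK)I))
  →2  K(IK)(II(KK)(K(SS)))(KK(KI)S(K(KK)I))
  →3  IK(KK(KI)S(K(KK)I))
  →4  K(KK(KI)S(K(KK)I))
  →5  K(KS(K(KK)I))
  →6  KS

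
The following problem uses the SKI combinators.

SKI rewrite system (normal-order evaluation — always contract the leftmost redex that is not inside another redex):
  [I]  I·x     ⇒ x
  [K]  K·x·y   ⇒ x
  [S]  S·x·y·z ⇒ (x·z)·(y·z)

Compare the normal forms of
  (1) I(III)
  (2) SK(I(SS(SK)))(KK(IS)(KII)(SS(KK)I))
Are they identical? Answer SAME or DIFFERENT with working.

Answer: SAME — A ⇓ I, B ⇓ I

Reduction:
Term A:
  start: I(III)
  [1] III
  [2] II
  [3] I

Term B:
  start: SK(I(SS(SK)))(KK(IS)(KII)(SS(KK)I))
  [1] K(KK(IS)(KII)(SS(KK)I))(I(SS(SK))(KK(IS)(KII)(SS(KK)I)))
  [2] KK(IS)(KII)(SS(KK)I)
  [3] K(KII)(SS(KK)I)
  [4] KII
  [5] I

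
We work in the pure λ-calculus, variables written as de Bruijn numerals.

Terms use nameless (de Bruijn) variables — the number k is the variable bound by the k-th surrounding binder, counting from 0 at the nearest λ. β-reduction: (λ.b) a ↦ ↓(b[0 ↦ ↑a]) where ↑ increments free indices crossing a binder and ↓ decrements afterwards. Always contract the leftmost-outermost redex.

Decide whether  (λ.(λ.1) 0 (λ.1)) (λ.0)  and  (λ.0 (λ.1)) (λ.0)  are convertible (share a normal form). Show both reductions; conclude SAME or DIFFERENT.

Answer: SAME — A ⇓ λ.λ.0, B ⇓ λ.λ.0

Reduction:
Term A:
  start: (λ.(λ.1) 0 (λ.1)) (λ.0)
  →1  (λ.λ.0) (λ.0) (λ.λ.0)
  →2  (λ.0) (λ.λ.0)
  →3  λ.λ.0

Term B:
  start: (λ.0 (λ.1)) (λ.0)
  →1  (λ.0) (λ.λ.0)
  →2  λ.λ.0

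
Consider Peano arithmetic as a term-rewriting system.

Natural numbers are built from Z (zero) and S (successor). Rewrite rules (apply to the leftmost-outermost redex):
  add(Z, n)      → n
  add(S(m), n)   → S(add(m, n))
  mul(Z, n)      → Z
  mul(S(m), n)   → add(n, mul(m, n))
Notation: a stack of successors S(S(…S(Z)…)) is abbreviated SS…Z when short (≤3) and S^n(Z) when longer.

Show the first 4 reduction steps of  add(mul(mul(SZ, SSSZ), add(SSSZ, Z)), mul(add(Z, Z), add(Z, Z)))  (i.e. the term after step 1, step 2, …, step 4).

  start: add(mul(mul(SZ, SSSZ), add(SSSZ, Z)), mul(add(Z, Z), add(Z, Z)))
  [1] add(mul(add(SSSZ, mul(Z, SSSZ)), add(SSSZ, Z)), mul(add(Z, Z), add(Z, Z)))
  [2] add(mul(S(add(SSZ, mul(Z, SSSZ))), add(SSSZ, Z)), mul(add(Z, Z), add(Z, Z)))
  [3] add(add(add(SSSZ, Z), mul(add(SSZ, mul(Z, SSSZ)), add(SSSZ, Z))), mul(add(Z, Z), add(Z, Z)))
  [4] add(add(S(add(SSZ, Z)), mul(add(SSZ, mul(Z, SSSZ)), add(SSSZ, Z))), mul(add(Z, Z), add(Z, Z)))

Answer: after 4 steps: add(add(S(add(SSZ, Z)), mul(add(SSZ, mul(Z, SSSZ)), add(SSSZ, Z))), mul(add(Z, Z), add(Z, Z)))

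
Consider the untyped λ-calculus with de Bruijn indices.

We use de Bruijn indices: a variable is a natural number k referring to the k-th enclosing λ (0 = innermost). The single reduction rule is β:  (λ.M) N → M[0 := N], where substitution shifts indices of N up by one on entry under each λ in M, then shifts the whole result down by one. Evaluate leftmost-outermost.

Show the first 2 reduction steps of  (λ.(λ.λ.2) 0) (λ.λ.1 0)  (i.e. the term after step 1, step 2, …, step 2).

  start: (λ.(λ.λ.2) 0) (λ.λ.1 0)
  [1] (λ.λ.λ.λ.1 0) (λ.λ.1 0)
  [2] λ.λ.λ.1 0

Answer: after 2 steps: λ.λ.λ.1 0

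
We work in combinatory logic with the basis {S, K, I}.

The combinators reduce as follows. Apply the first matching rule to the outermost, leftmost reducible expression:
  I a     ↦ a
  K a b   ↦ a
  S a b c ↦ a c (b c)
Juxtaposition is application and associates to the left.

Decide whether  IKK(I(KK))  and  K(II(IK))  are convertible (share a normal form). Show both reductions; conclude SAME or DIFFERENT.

Term A:
  start: IKK(I(KK))
  →1  KK(I(KK))
  →2  K

Term B:
  start: K(II(IK))
  →1  K(I(IK))
  →2  K(IK)
  →3  KK

Answer: DIFFERENT — A ⇓ K, B ⇓ KK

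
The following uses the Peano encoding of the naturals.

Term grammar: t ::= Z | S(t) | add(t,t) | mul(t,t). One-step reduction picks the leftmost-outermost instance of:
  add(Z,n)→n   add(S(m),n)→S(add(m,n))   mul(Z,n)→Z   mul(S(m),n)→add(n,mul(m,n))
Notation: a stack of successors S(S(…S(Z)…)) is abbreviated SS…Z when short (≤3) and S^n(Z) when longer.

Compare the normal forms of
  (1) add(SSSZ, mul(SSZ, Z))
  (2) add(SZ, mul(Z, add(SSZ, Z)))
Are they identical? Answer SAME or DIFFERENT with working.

Term A:
  start: add(SSSZ, mul(SSZ, Z))
  →1  S(add(SSZ, mul(SSZ, Z)))
  →2  S(S(add(SZ, mul(SSZ, Z))))
  →3  S(S(S(add(Z, mul(SSZ, Z)))))
  →4  S(S(S(mul(SSZ, Z))))
  →5  S(S(S(add(Z, mul(SZ, Z)))))
  →6  S(S(S(mul(SZ, Z))))
  →7  S(S(S(add(Z, mul(Z, Z)))))
  →8  S(S(S(mul(Z, Z))))
  →9  SSSZ

Term B:
  start: add(SZ, mul(Z, add(SSZ, Z)))
  →1  S(add(Z, mul(Z, add(SSZ, Z))))
  →2  S(mul(Z, add(SSZ, Z)))
  →3  SZ

Answer: DIFFERENT — A ⇓ SSSZ, B ⇓ SZ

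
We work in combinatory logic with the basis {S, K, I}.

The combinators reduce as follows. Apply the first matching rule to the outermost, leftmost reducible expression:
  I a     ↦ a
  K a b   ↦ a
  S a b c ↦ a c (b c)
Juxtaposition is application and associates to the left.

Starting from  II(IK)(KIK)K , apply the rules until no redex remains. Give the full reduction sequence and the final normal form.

  start: II(IK)(KIK)K
  [1] I(IK)(KIK)K
  [2] IK(KIK)K
  [3] K(KIK)K
  [4] KIK
  [5] I

Answer: normal form = I  (in 5 steps)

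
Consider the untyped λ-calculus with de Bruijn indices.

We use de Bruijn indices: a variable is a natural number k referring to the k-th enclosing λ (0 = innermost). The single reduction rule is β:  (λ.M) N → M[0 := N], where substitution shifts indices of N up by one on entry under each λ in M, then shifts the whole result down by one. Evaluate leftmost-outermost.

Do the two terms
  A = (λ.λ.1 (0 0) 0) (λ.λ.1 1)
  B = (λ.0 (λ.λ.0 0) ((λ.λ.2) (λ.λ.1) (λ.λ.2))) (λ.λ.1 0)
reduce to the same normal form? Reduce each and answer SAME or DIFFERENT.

Answer: DIFFERENT — A ⇓ λ.0 0 (0 0), B ⇓ λ.0 0

Reduction:
Term A:
  start: (λ.λ.1 (0 0) 0) (λ.λ.1 1)
  →1  λ.(λ.λ.1 1) (0 0) 0
  →2  λ.(λ.1 1 (1 1)) 0
  →3  λ.0 0 (0 0)

Term B:
  start: (λ.0 (λ.λ.0 0) ((λ.λ.2) (λ.λ.1) (λ.λ.2))) (λ.λ.1 0)
  →1  (λ.λ.1 0) (λ.λ.0 0) ((λ.λ.λ.λ.1 0) (λ.λ.1) (λ.λ.λ.λ.1 0))
  →2  (λ.(λ.λ.0 0) 0) ((λ.λ.λ.λ.1 0) (λ.λ.1) (λ.λ.λ.λ.1 0))
  →3  (λ.λ.0 0) ((λ.λ.λ.λ.1 0) (λ.λ.1) (λ.λ.λ.λ.1 0))
  →4  λ.0 0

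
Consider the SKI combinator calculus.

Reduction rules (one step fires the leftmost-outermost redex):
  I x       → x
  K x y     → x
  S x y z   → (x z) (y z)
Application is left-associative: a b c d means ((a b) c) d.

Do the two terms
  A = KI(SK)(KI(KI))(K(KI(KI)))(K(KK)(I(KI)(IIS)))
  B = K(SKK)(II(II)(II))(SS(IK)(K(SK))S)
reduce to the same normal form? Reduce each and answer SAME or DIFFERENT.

Answer: DIFFERENT — A ⇓ I, B ⇓ SK(K(SK))

Working:
Term A:
  start: KI(SK)(KI(KI))(K(KI(KI)))(K(KK)(I(KI)(IIS)))
  step 1: I(KI(KI))(K(KI(KI)))(K(KK)(I(KI)(IIS)))
  step 2: KI(KI)(K(KI(KI)))(K(KK)(I(KI)(IIS)))
  step 3: I(K(KI(KI)))(K(KK)(I(KI)(IIS)))
  step 4: K(KI(KI))(K(KK)(I(KI)(IIS)))
  step 5: KI(KI)
  step 6: I

Term B:
  start: K(SKK)(II(II)(II))(SS(IK)(K(SK))S)
  step 1: SKK(SS(IK)(K(SK))S)
  step 2: K(SS(IK)(K(SK))S)(K(SS(IK)(K(SK))S))
  step 3: SS(IK)(K(SK))S
  step 4: S(K(SK))(IK(K(SK)))S
  step 5: K(SK)S(IK(K(SK))S)
  step 6: SK(IK(K(SK))S)
  step 7: SK(K(K(SK))S)
  step 8: SK(K(SK))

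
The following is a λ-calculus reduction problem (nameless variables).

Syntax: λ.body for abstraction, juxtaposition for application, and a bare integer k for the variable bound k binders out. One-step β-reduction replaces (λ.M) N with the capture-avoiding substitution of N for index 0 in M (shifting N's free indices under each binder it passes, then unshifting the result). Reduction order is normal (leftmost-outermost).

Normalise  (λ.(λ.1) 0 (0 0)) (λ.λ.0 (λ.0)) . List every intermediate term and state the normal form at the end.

  start: (λ.(λ.1) 0 (0 0)) (λ.λ.0 (λ.0))
  →1  (λ.λ.λ.0 (λ.0)) (λ.λ.0 (λ.0)) ((λ.λ.0 (λ.0)) (λ.λ.0 (λ.0)))
  →2  (λ.λ.0 (λ.0)) ((λ.λ.0 (λ.0)) (λ.λ.0 (λ.0)))
  →3  λ.0 (λ.0)

Answer: normal form = λ.0 (λ.0)  (in 3 steps)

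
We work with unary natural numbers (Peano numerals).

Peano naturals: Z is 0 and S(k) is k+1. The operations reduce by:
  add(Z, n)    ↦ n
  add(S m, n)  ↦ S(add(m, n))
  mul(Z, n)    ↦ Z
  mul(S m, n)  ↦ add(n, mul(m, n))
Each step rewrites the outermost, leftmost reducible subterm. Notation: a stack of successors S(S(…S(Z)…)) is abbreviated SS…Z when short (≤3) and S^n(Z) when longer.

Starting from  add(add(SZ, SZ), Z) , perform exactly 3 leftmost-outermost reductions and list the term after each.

  start: add(add(SZ, SZ), Z)
  step 1: add(S(add(Z, SZ)), Z)
  step 2: S(add(add(Z, SZ), Z))
  step 3: S(add(SZ, Z))

Answer: after 3 steps: S(add(SZ, Z))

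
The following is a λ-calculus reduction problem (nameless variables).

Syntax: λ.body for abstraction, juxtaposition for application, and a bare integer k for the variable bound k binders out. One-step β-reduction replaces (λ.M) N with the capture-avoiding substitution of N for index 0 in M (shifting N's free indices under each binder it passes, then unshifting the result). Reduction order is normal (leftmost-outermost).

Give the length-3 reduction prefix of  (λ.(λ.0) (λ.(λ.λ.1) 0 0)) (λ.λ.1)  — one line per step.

Answer: after 3 steps: λ.(λ.1) 0

Working:
  start: (λ.(λ.0) (λ.(λ.λ.1) 0 0)) (λ.λ.1)
  →1  (λ.0) (λ.(λ.λ.1) 0 0)
  →2  λ.(λ.λ.1) 0 0
  →3  λ.(λ.1) 0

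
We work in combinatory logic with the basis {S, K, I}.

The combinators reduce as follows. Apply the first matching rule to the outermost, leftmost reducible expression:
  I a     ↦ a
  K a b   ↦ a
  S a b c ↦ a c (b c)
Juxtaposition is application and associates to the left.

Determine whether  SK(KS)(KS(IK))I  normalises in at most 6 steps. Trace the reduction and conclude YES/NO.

  start: SK(KS)(KS(IK))I
  [1] K(KS(IK))(KS(KS(IK)))I
  [2] KS(IK)I
  [3] SI

Answer: YES — reaches normal form SI in 3 ≤ 6 steps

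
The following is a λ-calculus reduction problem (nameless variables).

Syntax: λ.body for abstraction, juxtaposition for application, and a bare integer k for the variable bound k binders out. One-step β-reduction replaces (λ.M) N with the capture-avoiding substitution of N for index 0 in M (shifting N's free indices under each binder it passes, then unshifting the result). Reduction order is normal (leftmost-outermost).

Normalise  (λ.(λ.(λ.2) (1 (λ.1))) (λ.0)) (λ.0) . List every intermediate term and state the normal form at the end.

Answer: normal form = λ.0  (in 3 steps)

Derivation:
  start: (λ.(λ.(λ.2) (1 (λ.1))) (λ.0)) (λ.0)
  →1  (λ.(λ.λ.0) ((λ.0) (λ.1))) (λ.0)
  →2  (λ.λ.0) ((λ.0) (λ.λ.0))
  →3  λ.0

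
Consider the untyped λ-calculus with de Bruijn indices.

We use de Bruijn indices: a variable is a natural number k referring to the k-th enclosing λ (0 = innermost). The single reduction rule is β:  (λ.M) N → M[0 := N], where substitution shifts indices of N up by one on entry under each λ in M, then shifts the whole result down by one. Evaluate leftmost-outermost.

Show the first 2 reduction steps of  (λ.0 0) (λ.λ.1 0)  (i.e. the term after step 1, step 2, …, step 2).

  start: (λ.0 0) (λ.λ.1 0)
  →1  (λ.λ.1 0) (λ.λ.1 0)
  →2  λ.(λ.λ.1 0) 0

Answer: after 2 steps: λ.(λ.λ.1 0) 0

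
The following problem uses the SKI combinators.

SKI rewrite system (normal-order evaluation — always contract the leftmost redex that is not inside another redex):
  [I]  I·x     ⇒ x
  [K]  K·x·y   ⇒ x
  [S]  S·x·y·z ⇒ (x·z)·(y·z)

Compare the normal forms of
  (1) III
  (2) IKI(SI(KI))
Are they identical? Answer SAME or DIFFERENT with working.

Answer: SAME — A ⇓ I, B ⇓ I

Working:
Term A:
  start: III
  [1] II
  [2] I

Term B:
  start: IKI(SI(KI))
  [1] KI(SI(KI))
  [2] I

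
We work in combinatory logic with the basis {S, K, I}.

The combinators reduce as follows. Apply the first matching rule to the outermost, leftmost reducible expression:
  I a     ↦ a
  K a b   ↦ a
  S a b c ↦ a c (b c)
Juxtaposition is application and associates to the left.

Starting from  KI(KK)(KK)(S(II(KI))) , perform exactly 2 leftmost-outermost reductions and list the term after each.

  start: KI(KK)(KK)(S(II(KI)))
  [1] I(KK)(S(II(KI)))
  [2] KK(S(II(KI)))

Answer: after 2 steps: KK(S(II(KI)))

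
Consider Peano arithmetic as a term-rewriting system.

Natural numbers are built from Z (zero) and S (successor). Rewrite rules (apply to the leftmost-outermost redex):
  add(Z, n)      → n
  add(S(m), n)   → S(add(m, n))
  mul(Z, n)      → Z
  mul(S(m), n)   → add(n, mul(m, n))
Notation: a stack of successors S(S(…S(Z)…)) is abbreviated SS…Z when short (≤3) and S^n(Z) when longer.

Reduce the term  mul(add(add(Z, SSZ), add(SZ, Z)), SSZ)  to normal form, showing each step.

  start: mul(add(add(Z, SSZ), add(SZ, Z)), SSZ)
  [1] mul(add(SSZ, add(SZ, Z)), SSZ)
  [2] mul(S(add(SZ, add(SZ, Z))), SSZ)
  [3] add(SSZ, mul(add(SZ, add(SZ, Z)), SSZ))
  [4] S(add(SZ, mul(add(SZ, add(SZ, Z)), SSZ)))
  [5] S(S(add(Z, mul(add(SZ, add(SZ, Z)), SSZ))))
  [6] S(S(mul(add(SZ, add(SZ, Z)), SSZ)))
  [7] S(S(mul(S(add(Z, add(SZ, Z))), SSZ)))
  [8] S(S(add(SSZ, mul(add(Z, add(SZ, Z)), SSZ))))
  [9] S(S(S(add(SZ, mul(add(Z, add(SZ, Z)), SSZ)))))
  [10] S(S(S(S(add(Z, mul(add(Z, add(SZ, Z)), SSZ))))))
  [11] S(S(S(S(mul(add(Z, add(SZ, Z)), SSZ)))))
  [12] S(S(S(S(mul(add(SZ, Z), SSZ)))))
  [13] S(S(S(S(mul(S(add(Z, Z)), SSZ)))))
  [14] S(S(S(S(add(SSZ, mul(add(Z, Z), SSZ))))))
  [15] S(S(S(S(S(add(SZ, mul(add(Z, Z), SSZ)))))))
  [16] S(S(S(S(S(S(add(Z, mul(add(Z, Z), SSZ))))))))
  [17] S(S(S(S(S(S(mul(add(Z, Z), SSZ)))))))
  [18] S(S(S(S(S(S(mul(Z, SSZ)))))))
  [19] S^6(Z)

Answer: normal form = S^6(Z)  (in 19 steps)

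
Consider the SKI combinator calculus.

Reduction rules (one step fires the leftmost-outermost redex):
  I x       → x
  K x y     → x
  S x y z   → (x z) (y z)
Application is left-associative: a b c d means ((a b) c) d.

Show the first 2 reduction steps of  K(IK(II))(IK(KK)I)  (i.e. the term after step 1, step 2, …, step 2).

  start: K(IK(II))(IK(KK)I)
  step 1: IK(II)
  step 2: K(II)

Answer: after 2 steps: K(II)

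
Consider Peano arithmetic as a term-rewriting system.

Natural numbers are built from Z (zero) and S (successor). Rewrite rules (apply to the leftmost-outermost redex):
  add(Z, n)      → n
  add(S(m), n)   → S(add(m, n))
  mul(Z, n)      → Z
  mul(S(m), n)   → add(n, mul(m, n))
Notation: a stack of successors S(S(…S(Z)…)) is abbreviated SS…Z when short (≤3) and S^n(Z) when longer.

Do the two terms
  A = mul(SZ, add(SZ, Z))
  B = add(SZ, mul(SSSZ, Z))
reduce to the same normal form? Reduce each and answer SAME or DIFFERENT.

Term A:
  start: mul(SZ, add(SZ, Z))
  [1] add(add(SZ, Z), mul(Z, add(SZ, Z)))
  [2] add(S(add(Z, Z)), mul(Z, add(SZ, Z)))
  [3] S(add(add(Z, Z), mul(Z, add(SZ, Z))))
  [4] S(add(Z, mul(Z, add(SZ, Z))))
  [5] S(mul(Z, add(SZ, Z)))
  [6] SZ

Term B:
  start: add(SZ, mul(SSSZ, Z))
  [1] S(add(Z, mul(SSSZ, Z)))
  [2] S(mul(SSSZ, Z))
  [3] S(add(Z, mul(SSZ, Z)))
  [4] S(mul(SSZ, Z))
  [5] S(add(Z, mul(SZ, Z)))
  [6] S(mul(SZ, Z))
  [7] S(add(Z, mul(Z, Z)))
  [8] S(mul(Z, Z))
  [9] SZ

Answer: SAME — A ⇓ SZ, B ⇓ SZ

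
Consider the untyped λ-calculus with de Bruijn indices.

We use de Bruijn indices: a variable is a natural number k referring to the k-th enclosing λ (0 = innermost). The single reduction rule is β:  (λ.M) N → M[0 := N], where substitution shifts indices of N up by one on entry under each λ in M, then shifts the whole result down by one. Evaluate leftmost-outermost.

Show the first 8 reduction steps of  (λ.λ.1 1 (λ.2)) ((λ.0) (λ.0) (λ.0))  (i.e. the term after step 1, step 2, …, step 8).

Answer: after 8 steps: λ.λ.(λ.0) (λ.0)

Reduction:
  start: (λ.λ.1 1 (λ.2)) ((λ.0) (λ.0) (λ.0))
  [1] λ.(λ.0) (λ.0) (λ.0) ((λ.0) (λ.0) (λ.0)) (λ.(λ.0) (λ.0) (λ.0))
  [2] λ.(λ.0) (λ.0) ((λ.0) (λ.0) (λ.0)) (λ.(λ.0) (λ.0) (λ.0))
  [3] λ.(λ.0) ((λ.0) (λ.0) (λ.0)) (λ.(λ.0) (λ.0) (λ.0))
  [4] λ.(λ.0) (λ.0) (λ.0) (λ.(λ.0) (λ.0) (λ.0))
  [5] λ.(λ.0) (λ.0) (λ.(λ.0) (λ.0) (λ.0))
  [6] λ.(λ.0) (λ.(λ.0) (λ.0) (λ.0))
  [7] λ.λ.(λ.0) (λ.0) (λ.0)
  [8] λ.λ.(λ.0) (λ.0)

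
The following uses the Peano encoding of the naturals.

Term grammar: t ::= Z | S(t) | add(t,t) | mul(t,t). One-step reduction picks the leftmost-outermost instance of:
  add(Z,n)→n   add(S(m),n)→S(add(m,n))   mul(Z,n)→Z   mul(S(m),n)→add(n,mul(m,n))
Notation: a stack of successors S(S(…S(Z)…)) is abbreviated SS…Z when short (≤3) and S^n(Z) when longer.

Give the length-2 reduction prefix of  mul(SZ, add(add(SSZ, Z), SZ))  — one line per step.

Answer: after 2 steps: add(add(S(add(SZ, Z)), SZ), mul(Z, add(add(SSZ, Z), SZ)))

Working:
  start: mul(SZ, add(add(SSZ, Z), SZ))
  [1] add(add(add(SSZ, Z), SZ), mul(Z, add(add(SSZ, Z), SZ)))
  [2] add(add(S(add(SZ, Z)), SZ), mul(Z, add(add(SSZ, Z), SZ)))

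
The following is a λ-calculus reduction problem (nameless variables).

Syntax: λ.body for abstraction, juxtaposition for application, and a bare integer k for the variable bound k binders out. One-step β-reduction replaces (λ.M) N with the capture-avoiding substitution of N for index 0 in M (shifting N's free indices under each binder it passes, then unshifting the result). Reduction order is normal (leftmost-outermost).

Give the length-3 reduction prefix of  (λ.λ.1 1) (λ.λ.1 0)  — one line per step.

  start: (λ.λ.1 1) (λ.λ.1 0)
  step 1: λ.(λ.λ.1 0) (λ.λ.1 0)
  step 2: λ.λ.(λ.λ.1 0) 0
  step 3: λ.λ.λ.1 0

Answer: after 3 steps: λ.λ.λ.1 0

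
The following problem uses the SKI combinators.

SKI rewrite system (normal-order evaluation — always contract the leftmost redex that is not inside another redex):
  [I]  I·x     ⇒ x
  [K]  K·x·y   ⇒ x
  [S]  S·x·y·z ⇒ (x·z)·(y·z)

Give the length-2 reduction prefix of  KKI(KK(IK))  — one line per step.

  start: KKI(KK(IK))
  step 1: K(KK(IK))
  step 2: KK

Answer: after 2 steps: KK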